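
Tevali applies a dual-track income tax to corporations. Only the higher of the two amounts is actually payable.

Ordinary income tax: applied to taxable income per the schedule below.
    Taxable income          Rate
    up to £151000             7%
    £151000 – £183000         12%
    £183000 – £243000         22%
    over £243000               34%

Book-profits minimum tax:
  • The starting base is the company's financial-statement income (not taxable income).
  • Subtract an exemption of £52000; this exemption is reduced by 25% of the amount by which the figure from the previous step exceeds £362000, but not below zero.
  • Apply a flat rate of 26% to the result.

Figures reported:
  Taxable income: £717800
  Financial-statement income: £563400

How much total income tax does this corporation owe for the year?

£189042

Book-profits minimum tax:
  Base (financial-statement income): £563400
  Exemption: £52000 − 25% × (£563400 − £362000) = £52000 − £50350 = £1650
  Base: £563400 − £1650 = £561750
  £561750 × 26% = £146055

Ordinary income tax:
  £151000 × 7% = £10570
  £32000 × 12% = £3840
  £60000 × 22% = £13200
  £474800 × 34% = £161432
  → £189042

£189042 > £146055, so the ordinary income tax governs.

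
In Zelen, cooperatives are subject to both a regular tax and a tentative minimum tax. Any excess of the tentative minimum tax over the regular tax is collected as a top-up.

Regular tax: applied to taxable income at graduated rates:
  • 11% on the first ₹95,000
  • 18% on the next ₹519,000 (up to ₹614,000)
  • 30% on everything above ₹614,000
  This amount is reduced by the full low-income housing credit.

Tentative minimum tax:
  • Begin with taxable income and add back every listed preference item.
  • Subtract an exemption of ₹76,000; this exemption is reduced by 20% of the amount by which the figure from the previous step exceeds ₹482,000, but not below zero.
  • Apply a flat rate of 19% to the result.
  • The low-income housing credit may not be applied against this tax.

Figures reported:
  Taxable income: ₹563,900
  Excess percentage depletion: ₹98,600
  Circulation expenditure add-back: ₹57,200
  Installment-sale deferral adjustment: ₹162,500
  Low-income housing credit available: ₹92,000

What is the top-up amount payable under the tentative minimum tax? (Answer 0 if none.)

₹164,766

Tentative minimum tax:
  Adjusted income: ₹563,900 + ₹98,600 + ₹57,200 + ₹162,500 = ₹882,200
  Exemption: 20% × (₹882,200 − ₹482,000) = ₹80,040 ≥ ₹76,000, so the exemption is fully phased out
  Base: ₹882,200 − ₹0 = ₹882,200
  ₹882,200 × 19% = ₹167,618

Regular tax:
  ₹95,000 × 11% = ₹10,450
  ₹468,900 × 18% = ₹84,402
  → ₹94,852
  Less low-income housing credit ₹92,000 → ₹2,852

Excess of tentative minimum tax over regular tax: ₹167,618 − ₹2,852 = ₹164,766.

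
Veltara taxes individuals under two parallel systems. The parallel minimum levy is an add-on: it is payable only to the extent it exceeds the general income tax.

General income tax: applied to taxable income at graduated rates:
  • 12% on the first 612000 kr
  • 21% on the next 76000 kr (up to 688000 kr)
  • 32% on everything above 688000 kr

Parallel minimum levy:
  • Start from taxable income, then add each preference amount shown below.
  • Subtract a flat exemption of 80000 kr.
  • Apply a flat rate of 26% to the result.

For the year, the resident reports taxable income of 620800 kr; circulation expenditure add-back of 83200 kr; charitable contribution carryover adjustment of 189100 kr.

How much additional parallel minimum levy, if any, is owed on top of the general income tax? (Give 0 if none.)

Parallel minimum levy:
  Adjusted income: 620800 kr + 83200 kr + 189100 kr = 893100 kr
  Less exemption 80000 kr → base 813100 kr
  813100 kr × 26% = 211406 kr

General income tax:
  612000 kr × 12% = 73440 kr
  8800 kr × 21% = 1848 kr
  → 75288 kr

Excess of parallel minimum levy over general income tax: 211406 kr − 75288 kr = 136118 kr.

136118 kr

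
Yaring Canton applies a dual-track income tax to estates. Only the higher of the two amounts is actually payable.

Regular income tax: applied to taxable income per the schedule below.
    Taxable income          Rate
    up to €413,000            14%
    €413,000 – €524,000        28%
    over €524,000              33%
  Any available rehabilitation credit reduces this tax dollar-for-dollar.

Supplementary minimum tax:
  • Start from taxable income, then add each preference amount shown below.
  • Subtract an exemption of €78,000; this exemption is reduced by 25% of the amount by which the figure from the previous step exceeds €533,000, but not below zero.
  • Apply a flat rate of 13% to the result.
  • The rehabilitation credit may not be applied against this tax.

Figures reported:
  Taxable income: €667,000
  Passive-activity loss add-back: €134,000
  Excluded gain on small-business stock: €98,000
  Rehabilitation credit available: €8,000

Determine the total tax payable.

€128,090

Supplementary minimum tax:
  Adjusted income: €667,000 + €134,000 + €98,000 = €899,000
  Exemption: 25% × (€899,000 − €533,000) = €91,500 ≥ €78,000, so the exemption is fully phased out
  Base: €899,000 − €0 = €899,000
  €899,000 × 13% = €116,870

Regular income tax:
  €413,000 × 14% = €57,820
  €111,000 × 28% = €31,080
  €143,000 × 33% = €47,190
  → €136,090
  Less rehabilitation credit €8,000 → €128,090

€128,090 > €116,870, so the regular income tax governs.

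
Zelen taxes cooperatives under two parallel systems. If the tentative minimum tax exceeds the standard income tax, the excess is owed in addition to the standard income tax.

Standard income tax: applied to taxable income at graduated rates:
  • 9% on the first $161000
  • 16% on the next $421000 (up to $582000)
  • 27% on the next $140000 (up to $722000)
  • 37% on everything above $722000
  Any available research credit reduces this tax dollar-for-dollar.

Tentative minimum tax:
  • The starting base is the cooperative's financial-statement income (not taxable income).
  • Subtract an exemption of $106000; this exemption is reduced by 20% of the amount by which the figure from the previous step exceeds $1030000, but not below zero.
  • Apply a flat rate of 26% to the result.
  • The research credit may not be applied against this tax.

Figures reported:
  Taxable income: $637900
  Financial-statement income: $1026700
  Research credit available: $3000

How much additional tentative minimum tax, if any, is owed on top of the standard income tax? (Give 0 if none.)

$145439

Tentative minimum tax:
  Base (financial-statement income): $1026700
  Exemption: $1026700 ≤ $1030000, so full $106000 applies
  Base: $1026700 − $106000 = $920700
  $920700 × 26% = $239382

Standard income tax:
  $161000 × 9% = $14490
  $421000 × 16% = $67360
  $55900 × 27% = $15093
  → $96943
  Less research credit $3000 → $93943

Excess of tentative minimum tax over standard income tax: $239382 − $93943 = $145439.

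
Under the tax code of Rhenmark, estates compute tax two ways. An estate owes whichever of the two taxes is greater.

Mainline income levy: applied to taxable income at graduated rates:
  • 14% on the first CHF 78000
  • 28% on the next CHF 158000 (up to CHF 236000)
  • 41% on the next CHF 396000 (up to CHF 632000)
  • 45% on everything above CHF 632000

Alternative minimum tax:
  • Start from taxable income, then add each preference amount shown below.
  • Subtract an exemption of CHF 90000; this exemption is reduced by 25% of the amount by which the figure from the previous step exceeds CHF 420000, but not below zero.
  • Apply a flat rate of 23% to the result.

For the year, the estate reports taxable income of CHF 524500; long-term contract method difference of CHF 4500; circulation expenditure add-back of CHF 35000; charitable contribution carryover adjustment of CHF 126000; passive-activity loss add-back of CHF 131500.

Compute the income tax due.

Mainline income levy:
  CHF 78000 × 14% = CHF 10920
  CHF 158000 × 28% = CHF 44240
  CHF 288500 × 41% = CHF 118285
  → CHF 173445

Alternative minimum tax:
  Adjusted income: CHF 524500 + CHF 4500 + CHF 35000 + CHF 126000 + CHF 131500 = CHF 821500
  Exemption: 25% × (CHF 821500 − CHF 420000) = CHF 100375 ≥ CHF 90000, so the exemption is fully phased out
  Base: CHF 821500 − CHF 0 = CHF 821500
  CHF 821500 × 23% = CHF 188945

CHF 188945 > CHF 173445, so the alternative minimum tax is the binding amount.

CHF 188945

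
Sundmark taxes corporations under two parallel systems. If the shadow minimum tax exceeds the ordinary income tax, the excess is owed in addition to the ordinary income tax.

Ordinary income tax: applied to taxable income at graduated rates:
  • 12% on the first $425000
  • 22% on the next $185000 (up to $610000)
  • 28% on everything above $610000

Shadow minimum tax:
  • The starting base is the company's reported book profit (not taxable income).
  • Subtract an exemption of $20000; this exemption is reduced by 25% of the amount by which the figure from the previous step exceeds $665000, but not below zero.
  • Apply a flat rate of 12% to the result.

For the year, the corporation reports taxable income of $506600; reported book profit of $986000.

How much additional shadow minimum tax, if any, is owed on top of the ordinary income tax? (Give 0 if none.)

$49368

Shadow minimum tax:
  Base (reported book profit): $986000
  Exemption: 25% × ($986000 − $665000) = $80250 ≥ $20000, so the exemption is fully phased out
  Base: $986000 − $0 = $986000
  $986000 × 12% = $118320

Ordinary income tax:
  $425000 × 12% = $51000
  $81600 × 22% = $17952
  → $68952

Excess of shadow minimum tax over ordinary income tax: $118320 − $68952 = $49368.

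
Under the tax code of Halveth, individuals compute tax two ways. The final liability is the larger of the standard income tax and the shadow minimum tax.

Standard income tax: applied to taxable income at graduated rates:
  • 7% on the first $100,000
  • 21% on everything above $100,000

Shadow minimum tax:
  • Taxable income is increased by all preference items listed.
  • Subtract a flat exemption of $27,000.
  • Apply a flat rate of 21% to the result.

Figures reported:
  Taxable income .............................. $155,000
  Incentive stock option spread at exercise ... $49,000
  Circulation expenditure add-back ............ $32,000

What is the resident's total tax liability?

$43,890

Shadow minimum tax:
  Adjusted income: $155,000 + $49,000 + $32,000 = $236,000
  Less exemption $27,000 → base $209,000
  $209,000 × 21% = $43,890

Standard income tax:
  $100,000 × 7% = $7,000
  $55,000 × 21% = $11,550
  → $18,550

$43,890 > $18,550, so the shadow minimum tax is the binding amount.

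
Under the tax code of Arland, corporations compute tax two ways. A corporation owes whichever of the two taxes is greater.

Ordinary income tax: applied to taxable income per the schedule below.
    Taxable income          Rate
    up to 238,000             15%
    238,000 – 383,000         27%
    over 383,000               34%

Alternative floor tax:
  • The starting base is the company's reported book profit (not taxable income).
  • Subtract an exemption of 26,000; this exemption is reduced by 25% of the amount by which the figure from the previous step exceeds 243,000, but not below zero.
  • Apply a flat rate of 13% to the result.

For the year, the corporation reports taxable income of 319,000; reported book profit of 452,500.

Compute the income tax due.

Ordinary income tax:
  238,000 × 15% = 35,700
  81,000 × 27% = 21,870
  → 57,570

Alternative floor tax:
  Base (reported book profit): 452,500
  Exemption: 25% × (452,500 − 243,000) = 52,375 ≥ 26,000, so the exemption is fully phased out
  Base: 452,500 − 0 = 452,500
  452,500 × 13% = 58,825

58,825 > 57,570, so the alternative floor tax is the binding amount.

58,825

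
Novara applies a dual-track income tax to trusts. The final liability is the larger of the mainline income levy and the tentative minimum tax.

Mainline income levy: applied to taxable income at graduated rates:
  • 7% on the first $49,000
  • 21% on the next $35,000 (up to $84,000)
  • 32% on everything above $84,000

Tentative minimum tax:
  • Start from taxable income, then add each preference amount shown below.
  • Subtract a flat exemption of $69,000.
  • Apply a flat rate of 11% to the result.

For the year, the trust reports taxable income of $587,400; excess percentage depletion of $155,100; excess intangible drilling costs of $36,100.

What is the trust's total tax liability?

Tentative minimum tax:
  Adjusted income: $587,400 + $155,100 + $36,100 = $778,600
  Less exemption $69,000 → base $709,600
  $709,600 × 11% = $78,056

Mainline income levy:
  $49,000 × 7% = $3,430
  $35,000 × 21% = $7,350
  $503,400 × 32% = $161,088
  → $171,868

$171,868 > $78,056, so the mainline income levy governs.

$171,868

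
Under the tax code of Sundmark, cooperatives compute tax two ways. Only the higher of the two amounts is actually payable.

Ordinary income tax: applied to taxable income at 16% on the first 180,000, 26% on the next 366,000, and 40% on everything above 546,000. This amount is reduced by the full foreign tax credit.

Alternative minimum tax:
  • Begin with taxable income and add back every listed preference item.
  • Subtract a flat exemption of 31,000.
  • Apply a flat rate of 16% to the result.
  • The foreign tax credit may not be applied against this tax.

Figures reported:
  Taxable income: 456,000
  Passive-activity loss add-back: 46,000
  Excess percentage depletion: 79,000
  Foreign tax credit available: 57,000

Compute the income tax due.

88,000

Ordinary income tax:
  180,000 × 16% = 28,800
  276,000 × 26% = 71,760
  → 100,560
  Less foreign tax credit 57,000 → 43,560

Alternative minimum tax:
  Adjusted income: 456,000 + 46,000 + 79,000 = 581,000
  Less exemption 31,000 → base 550,000
  550,000 × 16% = 88,000

88,000 > 43,560, so the alternative minimum tax is the binding amount.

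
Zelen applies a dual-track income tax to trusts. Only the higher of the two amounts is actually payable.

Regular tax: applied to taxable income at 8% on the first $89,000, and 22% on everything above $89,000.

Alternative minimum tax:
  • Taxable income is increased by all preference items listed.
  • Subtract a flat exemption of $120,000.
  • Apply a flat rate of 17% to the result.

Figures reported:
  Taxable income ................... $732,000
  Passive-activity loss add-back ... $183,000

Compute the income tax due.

$148,580

Regular tax:
  $89,000 × 8% = $7,120
  $643,000 × 22% = $141,460
  → $148,580

Alternative minimum tax:
  Adjusted income: $732,000 + $183,000 = $915,000
  Less exemption $120,000 → base $795,000
  $795,000 × 17% = $135,150

$148,580 > $135,150, so the regular tax governs.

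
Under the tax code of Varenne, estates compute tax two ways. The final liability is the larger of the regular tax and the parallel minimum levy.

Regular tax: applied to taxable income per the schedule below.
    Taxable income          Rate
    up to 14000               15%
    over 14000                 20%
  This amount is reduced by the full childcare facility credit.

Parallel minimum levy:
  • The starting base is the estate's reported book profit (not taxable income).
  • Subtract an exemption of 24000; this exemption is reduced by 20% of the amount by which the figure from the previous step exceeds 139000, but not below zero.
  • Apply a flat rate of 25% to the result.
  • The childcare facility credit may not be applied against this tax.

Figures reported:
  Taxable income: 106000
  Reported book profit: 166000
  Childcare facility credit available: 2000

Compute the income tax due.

Regular tax:
  14000 × 15% = 2100
  92000 × 20% = 18400
  → 20500
  Less childcare facility credit 2000 → 18500

Parallel minimum levy:
  Base (reported book profit): 166000
  Exemption: 24000 − 20% × (166000 − 139000) = 24000 − 5400 = 18600
  Base: 166000 − 18600 = 147400
  147400 × 25% = 36850

36850 > 18500, so the parallel minimum levy is the binding amount.

36850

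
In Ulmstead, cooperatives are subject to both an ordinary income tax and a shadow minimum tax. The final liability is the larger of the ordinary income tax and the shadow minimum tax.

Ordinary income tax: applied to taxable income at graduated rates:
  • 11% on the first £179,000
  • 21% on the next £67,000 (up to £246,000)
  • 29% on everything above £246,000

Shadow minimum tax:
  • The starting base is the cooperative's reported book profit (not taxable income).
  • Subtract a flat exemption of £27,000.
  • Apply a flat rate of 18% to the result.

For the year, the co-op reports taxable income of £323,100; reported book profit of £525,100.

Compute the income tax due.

£89,658

Shadow minimum tax:
  Base (reported book profit): £525,100
  Less exemption £27,000 → base £498,100
  £498,100 × 18% = £89,658

Ordinary income tax:
  £179,000 × 11% = £19,690
  £67,000 × 21% = £14,070
  £77,100 × 29% = £22,359
  → £56,119

£89,658 > £56,119, so the shadow minimum tax is the binding amount.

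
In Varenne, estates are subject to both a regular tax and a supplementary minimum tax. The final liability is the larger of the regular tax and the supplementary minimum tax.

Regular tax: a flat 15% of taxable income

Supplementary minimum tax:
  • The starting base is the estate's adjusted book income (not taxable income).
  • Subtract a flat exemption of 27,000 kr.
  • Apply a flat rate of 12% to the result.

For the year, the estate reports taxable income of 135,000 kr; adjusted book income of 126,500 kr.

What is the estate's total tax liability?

20,250 kr

Regular tax:
  135,000 kr × 15% = 20,250 kr

Supplementary minimum tax:
  Base (adjusted book income): 126,500 kr
  Less exemption 27,000 kr → base 99,500 kr
  99,500 kr × 12% = 11,940 kr

20,250 kr > 11,940 kr, so the regular tax governs.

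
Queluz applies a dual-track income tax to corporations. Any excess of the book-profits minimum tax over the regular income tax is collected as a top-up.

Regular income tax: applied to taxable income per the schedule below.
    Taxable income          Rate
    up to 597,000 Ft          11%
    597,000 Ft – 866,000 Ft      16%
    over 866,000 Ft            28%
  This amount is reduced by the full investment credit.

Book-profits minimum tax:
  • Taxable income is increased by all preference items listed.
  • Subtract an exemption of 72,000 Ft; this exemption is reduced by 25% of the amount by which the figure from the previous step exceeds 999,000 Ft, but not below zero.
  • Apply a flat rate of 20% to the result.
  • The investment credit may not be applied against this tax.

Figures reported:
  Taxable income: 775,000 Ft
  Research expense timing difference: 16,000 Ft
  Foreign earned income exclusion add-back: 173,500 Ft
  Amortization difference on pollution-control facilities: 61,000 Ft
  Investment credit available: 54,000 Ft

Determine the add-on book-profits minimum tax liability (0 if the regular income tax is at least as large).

151,875 Ft

Book-profits minimum tax:
  Adjusted income: 775,000 Ft + 16,000 Ft + 173,500 Ft + 61,000 Ft = 1,025,500 Ft
  Exemption: 72,000 Ft − 25% × (1,025,500 Ft − 999,000 Ft) = 72,000 Ft − 6,625 Ft = 65,375 Ft
  Base: 1,025,500 Ft − 65,375 Ft = 960,125 Ft
  960,125 Ft × 20% = 192,025 Ft

Regular income tax:
  597,000 Ft × 11% = 65,670 Ft
  178,000 Ft × 16% = 28,480 Ft
  → 94,150 Ft
  Less investment credit 54,000 Ft → 40,150 Ft

Excess of book-profits minimum tax over regular income tax: 192,025 Ft − 40,150 Ft = 151,875 Ft.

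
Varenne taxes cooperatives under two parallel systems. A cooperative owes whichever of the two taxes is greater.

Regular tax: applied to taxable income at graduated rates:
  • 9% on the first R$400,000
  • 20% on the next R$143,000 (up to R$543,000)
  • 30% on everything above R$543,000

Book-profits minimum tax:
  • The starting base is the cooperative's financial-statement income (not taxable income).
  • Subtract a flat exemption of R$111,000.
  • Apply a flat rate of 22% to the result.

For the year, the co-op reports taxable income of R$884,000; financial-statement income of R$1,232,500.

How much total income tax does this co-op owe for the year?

R$246,730

Regular tax:
  R$400,000 × 9% = R$36,000
  R$143,000 × 20% = R$28,600
  R$341,000 × 30% = R$102,300
  → R$166,900

Book-profits minimum tax:
  Base (financial-statement income): R$1,232,500
  Less exemption R$111,000 → base R$1,121,500
  R$1,121,500 × 22% = R$246,730

R$246,730 > R$166,900, so the book-profits minimum tax is the binding amount.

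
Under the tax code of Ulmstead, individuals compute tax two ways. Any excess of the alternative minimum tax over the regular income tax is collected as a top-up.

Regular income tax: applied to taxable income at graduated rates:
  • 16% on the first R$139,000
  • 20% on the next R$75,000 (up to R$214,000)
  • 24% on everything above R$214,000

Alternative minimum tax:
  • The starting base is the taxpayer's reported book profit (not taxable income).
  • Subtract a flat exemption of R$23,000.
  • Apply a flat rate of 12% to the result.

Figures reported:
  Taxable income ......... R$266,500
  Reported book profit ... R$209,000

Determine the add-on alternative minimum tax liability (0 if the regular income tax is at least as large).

R$0

Alternative minimum tax:
  Base (reported book profit): R$209,000
  Less exemption R$23,000 → base R$186,000
  R$186,000 × 12% = R$22,320

Regular income tax:
  R$139,000 × 16% = R$22,240
  R$75,000 × 20% = R$15,000
  R$52,500 × 24% = R$12,600
  → R$49,840

R$22,320 ≤ R$49,840, so no add-on is due.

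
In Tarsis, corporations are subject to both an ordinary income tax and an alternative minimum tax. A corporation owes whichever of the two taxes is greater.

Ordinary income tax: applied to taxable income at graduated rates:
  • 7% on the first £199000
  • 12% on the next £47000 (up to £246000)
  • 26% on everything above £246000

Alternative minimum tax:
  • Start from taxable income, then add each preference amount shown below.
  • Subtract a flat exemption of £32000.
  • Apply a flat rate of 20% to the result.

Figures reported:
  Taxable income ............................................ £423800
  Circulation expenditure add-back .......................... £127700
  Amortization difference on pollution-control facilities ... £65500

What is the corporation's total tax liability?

£117000

Ordinary income tax:
  £199000 × 7% = £13930
  £47000 × 12% = £5640
  £177800 × 26% = £46228
  → £65798

Alternative minimum tax:
  Adjusted income: £423800 + £127700 + £65500 = £617000
  Less exemption £32000 → base £585000
  £585000 × 20% = £117000

£117000 > £65798, so the alternative minimum tax is the binding amount.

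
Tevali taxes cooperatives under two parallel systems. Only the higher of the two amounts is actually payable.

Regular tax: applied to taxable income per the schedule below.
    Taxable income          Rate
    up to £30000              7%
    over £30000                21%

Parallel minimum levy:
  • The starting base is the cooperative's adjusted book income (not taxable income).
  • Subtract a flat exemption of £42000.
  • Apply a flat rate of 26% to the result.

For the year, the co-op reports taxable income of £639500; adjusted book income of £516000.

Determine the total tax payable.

Regular tax:
  £30000 × 7% = £2100
  £609500 × 21% = £127995
  → £130095

Parallel minimum levy:
  Base (adjusted book income): £516000
  Less exemption £42000 → base £474000
  £474000 × 26% = £123240

£130095 > £123240, so the regular tax governs.

£130095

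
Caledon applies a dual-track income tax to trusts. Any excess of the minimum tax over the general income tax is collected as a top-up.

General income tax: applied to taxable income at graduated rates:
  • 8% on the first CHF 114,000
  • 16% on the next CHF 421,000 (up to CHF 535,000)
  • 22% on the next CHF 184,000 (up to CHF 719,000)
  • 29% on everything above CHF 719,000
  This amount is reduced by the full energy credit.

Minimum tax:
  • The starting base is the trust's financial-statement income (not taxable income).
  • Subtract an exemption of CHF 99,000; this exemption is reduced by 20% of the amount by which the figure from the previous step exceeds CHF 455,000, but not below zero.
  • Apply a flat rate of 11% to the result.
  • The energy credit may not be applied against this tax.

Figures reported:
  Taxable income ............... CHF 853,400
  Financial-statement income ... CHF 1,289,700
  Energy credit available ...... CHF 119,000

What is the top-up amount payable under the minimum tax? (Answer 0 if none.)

Minimum tax:
  Base (financial-statement income): CHF 1,289,700
  Exemption: 20% × (CHF 1,289,700 − CHF 455,000) = CHF 166,940 ≥ CHF 99,000, so the exemption is fully phased out
  Base: CHF 1,289,700 − CHF 0 = CHF 1,289,700
  CHF 1,289,700 × 11% = CHF 141,867

General income tax:
  CHF 114,000 × 8% = CHF 9,120
  CHF 421,000 × 16% = CHF 67,360
  CHF 184,000 × 22% = CHF 40,480
  CHF 134,400 × 29% = CHF 38,976
  → CHF 155,936
  Less energy credit CHF 119,000 → CHF 36,936

Excess of minimum tax over general income tax: CHF 141,867 − CHF 36,936 = CHF 104,931.

CHF 104,931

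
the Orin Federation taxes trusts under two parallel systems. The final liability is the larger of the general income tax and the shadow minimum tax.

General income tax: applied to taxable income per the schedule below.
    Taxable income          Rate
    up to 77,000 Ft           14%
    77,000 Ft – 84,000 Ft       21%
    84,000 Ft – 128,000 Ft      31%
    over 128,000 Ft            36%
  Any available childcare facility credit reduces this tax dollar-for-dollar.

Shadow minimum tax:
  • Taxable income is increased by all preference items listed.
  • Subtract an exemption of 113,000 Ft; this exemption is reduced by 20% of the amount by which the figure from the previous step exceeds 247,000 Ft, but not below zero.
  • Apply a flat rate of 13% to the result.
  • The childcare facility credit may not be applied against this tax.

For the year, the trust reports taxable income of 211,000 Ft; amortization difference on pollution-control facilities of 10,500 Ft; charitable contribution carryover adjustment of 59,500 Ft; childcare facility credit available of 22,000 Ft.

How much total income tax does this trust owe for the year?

Shadow minimum tax:
  Adjusted income: 211,000 Ft + 10,500 Ft + 59,500 Ft = 281,000 Ft
  Exemption: 113,000 Ft − 20% × (281,000 Ft − 247,000 Ft) = 113,000 Ft − 6,800 Ft = 106,200 Ft
  Base: 281,000 Ft − 106,200 Ft = 174,800 Ft
  174,800 Ft × 13% = 22,724 Ft

General income tax:
  77,000 Ft × 14% = 10,780 Ft
  7,000 Ft × 21% = 1,470 Ft
  44,000 Ft × 31% = 13,640 Ft
  83,000 Ft × 36% = 29,880 Ft
  → 55,770 Ft
  Less childcare facility credit 22,000 Ft → 33,770 Ft

33,770 Ft > 22,724 Ft, so the general income tax governs.

33,770 Ft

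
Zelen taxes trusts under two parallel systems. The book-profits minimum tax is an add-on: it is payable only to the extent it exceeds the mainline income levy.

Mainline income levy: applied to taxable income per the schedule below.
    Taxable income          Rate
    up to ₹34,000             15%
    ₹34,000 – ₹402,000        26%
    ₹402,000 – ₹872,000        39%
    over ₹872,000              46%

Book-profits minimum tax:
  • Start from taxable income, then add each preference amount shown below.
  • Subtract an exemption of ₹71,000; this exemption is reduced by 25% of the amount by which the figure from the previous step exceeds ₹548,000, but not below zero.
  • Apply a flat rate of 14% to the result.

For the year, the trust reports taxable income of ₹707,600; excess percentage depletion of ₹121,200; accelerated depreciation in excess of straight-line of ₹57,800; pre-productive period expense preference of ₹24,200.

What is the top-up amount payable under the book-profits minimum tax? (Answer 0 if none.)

₹0

Book-profits minimum tax:
  Adjusted income: ₹707,600 + ₹121,200 + ₹57,800 + ₹24,200 = ₹910,800
  Exemption: 25% × (₹910,800 − ₹548,000) = ₹90,700 ≥ ₹71,000, so the exemption is fully phased out
  Base: ₹910,800 − ₹0 = ₹910,800
  ₹910,800 × 14% = ₹127,512

Mainline income levy:
  ₹34,000 × 15% = ₹5,100
  ₹368,000 × 26% = ₹95,680
  ₹305,600 × 39% = ₹119,184
  → ₹219,964

₹127,512 ≤ ₹219,964, so no add-on is due.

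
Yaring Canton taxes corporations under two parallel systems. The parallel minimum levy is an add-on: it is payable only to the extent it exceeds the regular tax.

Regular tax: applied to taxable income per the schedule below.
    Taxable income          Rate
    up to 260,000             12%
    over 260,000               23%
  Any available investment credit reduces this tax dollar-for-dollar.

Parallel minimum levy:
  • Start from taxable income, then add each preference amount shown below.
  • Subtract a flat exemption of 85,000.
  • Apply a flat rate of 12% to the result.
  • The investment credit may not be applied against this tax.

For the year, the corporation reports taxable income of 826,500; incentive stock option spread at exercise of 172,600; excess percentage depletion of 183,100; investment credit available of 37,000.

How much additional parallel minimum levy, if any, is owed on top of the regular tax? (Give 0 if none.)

7,169

Parallel minimum levy:
  Adjusted income: 826,500 + 172,600 + 183,100 = 1,182,200
  Less exemption 85,000 → base 1,097,200
  1,097,200 × 12% = 131,664

Regular tax:
  260,000 × 12% = 31,200
  566,500 × 23% = 130,295
  → 161,495
  Less investment credit 37,000 → 124,495

Excess of parallel minimum levy over regular tax: 131,664 − 124,495 = 7,169.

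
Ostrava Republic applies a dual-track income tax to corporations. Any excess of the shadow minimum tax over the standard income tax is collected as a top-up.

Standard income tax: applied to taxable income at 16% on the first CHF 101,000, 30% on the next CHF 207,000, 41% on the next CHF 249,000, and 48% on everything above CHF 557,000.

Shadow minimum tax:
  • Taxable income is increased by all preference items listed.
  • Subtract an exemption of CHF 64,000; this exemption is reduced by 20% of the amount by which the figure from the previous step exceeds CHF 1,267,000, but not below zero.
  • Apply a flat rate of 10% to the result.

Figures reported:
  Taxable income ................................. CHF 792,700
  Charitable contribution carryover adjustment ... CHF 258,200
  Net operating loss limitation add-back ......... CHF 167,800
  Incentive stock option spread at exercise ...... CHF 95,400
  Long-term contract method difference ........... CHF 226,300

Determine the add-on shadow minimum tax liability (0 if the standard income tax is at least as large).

CHF 0

Standard income tax:
  CHF 101,000 × 16% = CHF 16,160
  CHF 207,000 × 30% = CHF 62,100
  CHF 249,000 × 41% = CHF 102,090
  CHF 235,700 × 48% = CHF 113,136
  → CHF 293,486

Shadow minimum tax:
  Adjusted income: CHF 792,700 + CHF 258,200 + CHF 167,800 + CHF 95,400 + CHF 226,300 = CHF 1,540,400
  Exemption: CHF 64,000 − 20% × (CHF 1,540,400 − CHF 1,267,000) = CHF 64,000 − CHF 54,680 = CHF 9,320
  Base: CHF 1,540,400 − CHF 9,320 = CHF 1,531,080
  CHF 1,531,080 × 10% = CHF 153,108

CHF 153,108 ≤ CHF 293,486, so no add-on is due.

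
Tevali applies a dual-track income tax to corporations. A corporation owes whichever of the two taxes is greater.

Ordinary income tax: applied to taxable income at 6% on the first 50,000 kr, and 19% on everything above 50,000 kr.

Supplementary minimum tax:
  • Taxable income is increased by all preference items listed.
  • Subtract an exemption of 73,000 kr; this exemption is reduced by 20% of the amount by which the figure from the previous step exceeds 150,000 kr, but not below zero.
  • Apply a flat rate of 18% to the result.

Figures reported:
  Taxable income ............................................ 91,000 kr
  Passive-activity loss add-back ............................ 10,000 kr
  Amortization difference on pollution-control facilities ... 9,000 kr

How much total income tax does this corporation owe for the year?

10,790 kr

Ordinary income tax:
  50,000 kr × 6% = 3,000 kr
  41,000 kr × 19% = 7,790 kr
  → 10,790 kr

Supplementary minimum tax:
  Adjusted income: 91,000 kr + 10,000 kr + 9,000 kr = 110,000 kr
  Exemption: 110,000 kr ≤ 150,000 kr, so full 73,000 kr applies
  Base: 110,000 kr − 73,000 kr = 37,000 kr
  37,000 kr × 18% = 6,660 kr

10,790 kr > 6,660 kr, so the ordinary income tax governs.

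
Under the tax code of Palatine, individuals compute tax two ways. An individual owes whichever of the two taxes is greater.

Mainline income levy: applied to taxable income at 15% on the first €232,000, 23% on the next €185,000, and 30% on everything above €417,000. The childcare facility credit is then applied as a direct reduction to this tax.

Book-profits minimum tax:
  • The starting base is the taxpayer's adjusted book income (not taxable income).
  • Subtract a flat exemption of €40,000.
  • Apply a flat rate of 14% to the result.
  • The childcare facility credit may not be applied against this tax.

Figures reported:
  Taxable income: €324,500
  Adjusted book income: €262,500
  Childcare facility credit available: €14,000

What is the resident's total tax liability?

Book-profits minimum tax:
  Base (adjusted book income): €262,500
  Less exemption €40,000 → base €222,500
  €222,500 × 14% = €31,150

Mainline income levy:
  €232,000 × 15% = €34,800
  €92,500 × 23% = €21,275
  → €56,075
  Less childcare facility credit €14,000 → €42,075

€42,075 > €31,150, so the mainline income levy governs.

€42,075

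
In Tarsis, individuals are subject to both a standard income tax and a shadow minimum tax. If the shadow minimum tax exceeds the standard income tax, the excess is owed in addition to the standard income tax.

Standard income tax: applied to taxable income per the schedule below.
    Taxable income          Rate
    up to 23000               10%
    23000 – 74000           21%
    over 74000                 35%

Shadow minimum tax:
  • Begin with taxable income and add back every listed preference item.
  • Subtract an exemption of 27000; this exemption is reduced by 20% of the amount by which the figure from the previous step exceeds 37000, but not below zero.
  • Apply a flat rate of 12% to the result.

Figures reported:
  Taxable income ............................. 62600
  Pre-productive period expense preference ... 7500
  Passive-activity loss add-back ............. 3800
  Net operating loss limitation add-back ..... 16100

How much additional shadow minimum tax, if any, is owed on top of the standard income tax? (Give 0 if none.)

0

Shadow minimum tax:
  Adjusted income: 62600 + 7500 + 3800 + 16100 = 90000
  Exemption: 27000 − 20% × (90000 − 37000) = 27000 − 10600 = 16400
  Base: 90000 − 16400 = 73600
  73600 × 12% = 8832

Standard income tax:
  23000 × 10% = 2300
  39600 × 21% = 8316
  → 10616

8832 ≤ 10616, so no add-on is due.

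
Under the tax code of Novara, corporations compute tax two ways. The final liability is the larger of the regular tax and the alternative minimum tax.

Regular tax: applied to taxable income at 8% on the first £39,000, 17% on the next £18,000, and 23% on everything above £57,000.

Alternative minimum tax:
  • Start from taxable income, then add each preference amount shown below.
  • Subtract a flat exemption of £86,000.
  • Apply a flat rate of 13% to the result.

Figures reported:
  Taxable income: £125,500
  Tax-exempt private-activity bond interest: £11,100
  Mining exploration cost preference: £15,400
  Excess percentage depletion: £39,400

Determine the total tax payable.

£21,935

Regular tax:
  £39,000 × 8% = £3,120
  £18,000 × 17% = £3,060
  £68,500 × 23% = £15,755
  → £21,935

Alternative minimum tax:
  Adjusted income: £125,500 + £11,100 + £15,400 + £39,400 = £191,400
  Less exemption £86,000 → base £105,400
  £105,400 × 13% = £13,702

£21,935 > £13,702, so the regular tax governs.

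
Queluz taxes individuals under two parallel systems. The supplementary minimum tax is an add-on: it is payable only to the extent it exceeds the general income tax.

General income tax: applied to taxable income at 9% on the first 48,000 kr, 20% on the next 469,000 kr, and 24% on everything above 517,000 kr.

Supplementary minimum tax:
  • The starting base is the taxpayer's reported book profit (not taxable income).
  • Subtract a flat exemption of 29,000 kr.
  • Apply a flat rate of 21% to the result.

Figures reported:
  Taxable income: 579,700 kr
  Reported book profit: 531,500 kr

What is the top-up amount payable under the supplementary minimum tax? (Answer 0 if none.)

Supplementary minimum tax:
  Base (reported book profit): 531,500 kr
  Less exemption 29,000 kr → base 502,500 kr
  502,500 kr × 21% = 105,525 kr

General income tax:
  48,000 kr × 9% = 4,320 kr
  469,000 kr × 20% = 93,800 kr
  62,700 kr × 24% = 15,048 kr
  → 113,168 kr

105,525 kr ≤ 113,168 kr, so no add-on is due.

0 kr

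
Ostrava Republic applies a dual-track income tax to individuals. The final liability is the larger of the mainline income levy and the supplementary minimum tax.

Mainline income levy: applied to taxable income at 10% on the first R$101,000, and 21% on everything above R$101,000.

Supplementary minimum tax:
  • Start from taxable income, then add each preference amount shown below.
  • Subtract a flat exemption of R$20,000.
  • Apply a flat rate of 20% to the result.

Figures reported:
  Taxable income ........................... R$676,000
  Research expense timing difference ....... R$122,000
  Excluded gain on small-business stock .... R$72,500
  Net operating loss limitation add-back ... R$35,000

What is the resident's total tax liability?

R$177,100

Mainline income levy:
  R$101,000 × 10% = R$10,100
  R$575,000 × 21% = R$120,750
  → R$130,850

Supplementary minimum tax:
  Adjusted income: R$676,000 + R$122,000 + R$72,500 + R$35,000 = R$905,500
  Less exemption R$20,000 → base R$885,500
  R$885,500 × 20% = R$177,100

R$177,100 > R$130,850, so the supplementary minimum tax is the binding amount.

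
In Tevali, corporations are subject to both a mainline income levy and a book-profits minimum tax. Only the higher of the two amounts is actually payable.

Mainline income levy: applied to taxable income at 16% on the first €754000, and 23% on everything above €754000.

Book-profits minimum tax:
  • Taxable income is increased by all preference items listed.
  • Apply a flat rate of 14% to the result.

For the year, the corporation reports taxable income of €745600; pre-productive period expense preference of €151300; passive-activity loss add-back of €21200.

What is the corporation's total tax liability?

Book-profits minimum tax:
  Adjusted income: €745600 + €151300 + €21200 = €918100
  €918100 × 14% = €128534

Mainline income levy:
  €745600 × 16% = €119296

€128534 > €119296, so the book-profits minimum tax is the binding amount.

€128534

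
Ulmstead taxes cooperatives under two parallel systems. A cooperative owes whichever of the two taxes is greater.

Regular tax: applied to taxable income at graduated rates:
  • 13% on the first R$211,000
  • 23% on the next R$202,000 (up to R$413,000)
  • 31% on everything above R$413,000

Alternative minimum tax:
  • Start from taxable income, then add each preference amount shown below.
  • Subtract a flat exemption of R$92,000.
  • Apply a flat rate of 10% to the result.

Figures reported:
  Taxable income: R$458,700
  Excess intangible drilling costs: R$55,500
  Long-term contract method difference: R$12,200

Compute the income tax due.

R$88,057

Regular tax:
  R$211,000 × 13% = R$27,430
  R$202,000 × 23% = R$46,460
  R$45,700 × 31% = R$14,167
  → R$88,057

Alternative minimum tax:
  Adjusted income: R$458,700 + R$55,500 + R$12,200 = R$526,400
  Less exemption R$92,000 → base R$434,400
  R$434,400 × 10% = R$43,440

R$88,057 > R$43,440, so the regular tax governs.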